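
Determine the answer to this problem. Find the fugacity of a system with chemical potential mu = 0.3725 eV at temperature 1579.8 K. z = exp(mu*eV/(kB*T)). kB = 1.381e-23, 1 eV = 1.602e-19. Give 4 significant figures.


Step 1: Convert mu to Joules: 0.3725*1.602e-19 = 5.967e-20 J
Step 2: kB*T = 1.381e-23*1579.8 = 2.182e-20 J
Step 3: mu/(kB*T) = 2.735
Step 4: z = exp(2.735) = 15.41

15.41


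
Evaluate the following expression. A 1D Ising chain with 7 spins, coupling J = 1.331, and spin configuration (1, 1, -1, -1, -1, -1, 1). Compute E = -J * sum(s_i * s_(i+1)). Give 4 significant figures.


Step 1: Nearest-neighbor products: 1, -1, 1, 1, 1, -1
Step 2: Sum of products = 2
Step 3: E = -1.331 * 2 = -2.662

-2.662


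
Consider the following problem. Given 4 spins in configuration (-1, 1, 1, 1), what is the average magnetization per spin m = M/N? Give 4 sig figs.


Step 1: Count up spins (+1): 3, down spins (-1): 1
Step 2: Total magnetization M = 3 - 1 = 2
Step 3: m = M/N = 2/4 = 0.5

0.5


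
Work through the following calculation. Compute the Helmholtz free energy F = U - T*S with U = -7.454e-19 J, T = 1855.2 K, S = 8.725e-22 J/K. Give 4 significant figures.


Step 1: T*S = 1855.2 * 8.725e-22 = 1.619e-18 J
Step 2: F = U - T*S = -7.454e-19 - 1.619e-18
Step 3: F = -2.364e-18 J

-2.364e-18


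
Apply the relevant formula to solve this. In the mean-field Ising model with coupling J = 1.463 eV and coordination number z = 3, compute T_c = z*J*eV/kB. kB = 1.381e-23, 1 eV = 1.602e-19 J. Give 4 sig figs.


Step 1: z*J = 3*1.463 = 4.389 eV
Step 2: Convert to Joules: 4.389*1.602e-19 = 7.031e-19 J
Step 3: T_c = 7.031e-19 / 1.381e-23 = 5.091e+04 K

5.091e+04


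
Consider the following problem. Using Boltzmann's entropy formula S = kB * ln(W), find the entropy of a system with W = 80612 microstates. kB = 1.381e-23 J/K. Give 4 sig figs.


Step 1: ln(W) = ln(80612) = 11.3
Step 2: S = kB * ln(W) = 1.381e-23 * 11.3
Step 3: S = 1.56e-22 J/K

1.56e-22


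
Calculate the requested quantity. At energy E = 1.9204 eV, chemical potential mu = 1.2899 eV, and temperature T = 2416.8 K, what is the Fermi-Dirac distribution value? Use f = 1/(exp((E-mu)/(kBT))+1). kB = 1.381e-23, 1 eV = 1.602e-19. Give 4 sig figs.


Step 1: (E - mu) = 1.9204 - 1.2899 = 0.6305 eV
Step 2: Convert: (E-mu)*eV = 1.01e-19 J
Step 3: x = (E-mu)*eV/(kB*T) = 3.026
Step 4: f = 1/(exp(3.026)+1) = 0.04625

0.04625


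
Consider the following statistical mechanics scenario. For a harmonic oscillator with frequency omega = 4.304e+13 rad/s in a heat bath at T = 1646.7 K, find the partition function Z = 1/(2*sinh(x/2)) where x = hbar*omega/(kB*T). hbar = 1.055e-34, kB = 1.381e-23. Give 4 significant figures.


Step 1: Compute x = hbar*omega/(kB*T) = 1.055e-34*4.304e+13/(1.381e-23*1646.7) = 0.1997
Step 2: x/2 = 0.09984
Step 3: sinh(x/2) = 0.1
Step 4: Z = 1/(2*0.1) = 5

5


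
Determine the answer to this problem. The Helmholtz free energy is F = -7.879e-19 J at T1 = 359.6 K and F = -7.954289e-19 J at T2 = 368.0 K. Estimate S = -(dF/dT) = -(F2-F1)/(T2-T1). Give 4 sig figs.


Step 1: dF = F2 - F1 = -7.954289e-19 - (-7.879e-19) = -7.5289e-21 J
Step 2: dT = T2 - T1 = 368.0 - 359.6 = 8.4 K
Step 3: S = -dF/dT = -(-7.5289e-21)/8.4 = 8.963e-22 J/K

8.963e-22


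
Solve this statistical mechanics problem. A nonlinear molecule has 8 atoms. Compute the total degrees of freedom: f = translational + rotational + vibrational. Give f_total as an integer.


Step 1: Translational DOF = 3
Step 2: Rotational DOF (nonlinear) = 3
Step 3: Vibrational DOF = 3*8 - 6 = 18
Step 4: Total = 3 + 3 + 18 = 24

24


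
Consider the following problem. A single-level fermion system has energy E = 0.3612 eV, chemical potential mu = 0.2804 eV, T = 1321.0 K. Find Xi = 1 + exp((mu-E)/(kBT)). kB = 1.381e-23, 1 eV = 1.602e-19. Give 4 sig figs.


Step 1: (mu - E) = 0.2804 - 0.3612 = -0.0808 eV
Step 2: x = (mu-E)*eV/(kB*T) = -0.0808*1.602e-19/(1.381e-23*1321.0) = -0.7095
Step 3: exp(x) = 0.4919
Step 4: Xi = 1 + 0.4919 = 1.492

1.492


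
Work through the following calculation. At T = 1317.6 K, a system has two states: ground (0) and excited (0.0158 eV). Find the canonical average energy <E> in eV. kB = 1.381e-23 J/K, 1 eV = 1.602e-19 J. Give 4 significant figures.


Step 1: beta*E = 0.0158*1.602e-19/(1.381e-23*1317.6) = 0.1391
Step 2: exp(-beta*E) = 0.8701
Step 3: <E> = 0.0158*0.8701/(1+0.8701) = 0.007351 eV

0.007351


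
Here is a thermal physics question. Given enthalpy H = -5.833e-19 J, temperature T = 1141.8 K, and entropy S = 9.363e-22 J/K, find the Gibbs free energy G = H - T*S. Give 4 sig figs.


Step 1: T*S = 1141.8 * 9.363e-22 = 1.069e-18 J
Step 2: G = H - T*S = -5.833e-19 - 1.069e-18
Step 3: G = -1.652e-18 J

-1.652e-18


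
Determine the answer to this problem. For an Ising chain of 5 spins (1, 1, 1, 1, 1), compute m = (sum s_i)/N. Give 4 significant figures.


Step 1: Count up spins (+1): 5, down spins (-1): 0
Step 2: Total magnetization M = 5 - 0 = 5
Step 3: m = M/N = 5/5 = 1

1


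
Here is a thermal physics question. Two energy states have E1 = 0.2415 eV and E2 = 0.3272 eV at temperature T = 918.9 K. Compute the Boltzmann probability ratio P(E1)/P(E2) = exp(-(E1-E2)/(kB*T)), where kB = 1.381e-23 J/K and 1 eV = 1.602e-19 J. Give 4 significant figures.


Step 1: Compute energy difference dE = E1 - E2 = 0.2415 - 0.3272 = -0.0857 eV
Step 2: Convert to Joules: dE_J = -0.0857 * 1.602e-19 = -1.373e-20 J
Step 3: Compute exponent = -dE_J / (kB * T) = -(-1.373e-20) / (1.381e-23 * 918.9) = 1.082
Step 4: P(E1)/P(E2) = exp(1.082) = 2.95

2.95


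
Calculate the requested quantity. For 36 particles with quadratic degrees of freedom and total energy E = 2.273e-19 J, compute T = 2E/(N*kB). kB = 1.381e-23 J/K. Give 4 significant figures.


Step 1: Numerator = 2*E = 2*2.273e-19 = 4.546e-19 J
Step 2: Denominator = N*kB = 36*1.381e-23 = 4.972e-22
Step 3: T = 4.546e-19 / 4.972e-22 = 914.4 K

914.4


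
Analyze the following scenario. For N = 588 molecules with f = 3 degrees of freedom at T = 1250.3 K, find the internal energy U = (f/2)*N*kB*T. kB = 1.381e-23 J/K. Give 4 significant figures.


Step 1: f/2 = 3/2 = 1.5
Step 2: N*kB*T = 588*1.381e-23*1250.3 = 1.015e-17
Step 3: U = 1.5 * 1.015e-17 = 1.523e-17 J

1.523e-17


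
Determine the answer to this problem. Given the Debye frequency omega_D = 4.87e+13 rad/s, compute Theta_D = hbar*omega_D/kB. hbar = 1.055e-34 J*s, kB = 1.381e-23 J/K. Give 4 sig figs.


Step 1: hbar*omega_D = 1.055e-34 * 4.87e+13 = 5.138e-21 J
Step 2: Theta_D = 5.138e-21 / 1.381e-23
Step 3: Theta_D = 372 K

372


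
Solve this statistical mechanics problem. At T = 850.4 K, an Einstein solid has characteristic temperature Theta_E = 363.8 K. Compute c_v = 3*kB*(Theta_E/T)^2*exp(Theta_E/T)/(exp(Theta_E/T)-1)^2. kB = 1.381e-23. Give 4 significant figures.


Step 1: x = Theta_E/T = 363.8/850.4 = 0.4278
Step 2: x^2 = 0.183
Step 3: exp(x) = 1.534
Step 4: c_v = 3*1.381e-23*0.183*1.534/(1.534-1)^2 = 4.08e-23

4.08e-23


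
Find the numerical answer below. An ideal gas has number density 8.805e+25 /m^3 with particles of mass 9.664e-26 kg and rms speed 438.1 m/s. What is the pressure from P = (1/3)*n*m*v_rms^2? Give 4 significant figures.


Step 1: v_rms^2 = 438.1^2 = 1.919e+05
Step 2: n*m = 8.805e+25*9.664e-26 = 8.509
Step 3: P = (1/3)*8.509*1.919e+05 = 5.444e+05 Pa

5.444e+05


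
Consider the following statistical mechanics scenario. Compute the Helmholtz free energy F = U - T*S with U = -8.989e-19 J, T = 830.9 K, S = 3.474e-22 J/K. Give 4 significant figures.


Step 1: T*S = 830.9 * 3.474e-22 = 2.887e-19 J
Step 2: F = U - T*S = -8.989e-19 - 2.887e-19
Step 3: F = -1.188e-18 J

-1.188e-18


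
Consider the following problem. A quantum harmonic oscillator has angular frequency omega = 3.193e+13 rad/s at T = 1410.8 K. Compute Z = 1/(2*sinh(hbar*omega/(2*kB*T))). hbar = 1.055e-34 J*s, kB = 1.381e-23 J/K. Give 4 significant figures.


Step 1: Compute x = hbar*omega/(kB*T) = 1.055e-34*3.193e+13/(1.381e-23*1410.8) = 0.1729
Step 2: x/2 = 0.08645
Step 3: sinh(x/2) = 0.08656
Step 4: Z = 1/(2*0.08656) = 5.777

5.777


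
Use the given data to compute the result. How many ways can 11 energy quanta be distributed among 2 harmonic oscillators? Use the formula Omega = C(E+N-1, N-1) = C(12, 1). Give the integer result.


Step 1: Use binomial coefficient C(12, 1)
Step 2: Numerator = 12! / 11!
Step 3: Denominator = 1!
Step 4: Omega = 12

12


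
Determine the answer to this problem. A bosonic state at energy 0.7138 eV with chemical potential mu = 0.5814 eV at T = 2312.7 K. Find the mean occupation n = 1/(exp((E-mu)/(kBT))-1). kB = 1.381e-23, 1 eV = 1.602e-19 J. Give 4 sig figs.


Step 1: (E - mu) = 0.1324 eV
Step 2: x = (E-mu)*eV/(kB*T) = 0.1324*1.602e-19/(1.381e-23*2312.7) = 0.6641
Step 3: exp(x) = 1.943
Step 4: n = 1/(exp(x)-1) = 1.061

1.061


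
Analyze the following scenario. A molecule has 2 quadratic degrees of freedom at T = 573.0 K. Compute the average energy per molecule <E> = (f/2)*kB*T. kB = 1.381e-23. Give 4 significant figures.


Step 1: f/2 = 2/2 = 1
Step 2: kB*T = 1.381e-23 * 573.0 = 7.913e-21
Step 3: <E> = 1 * 7.913e-21 = 7.913e-21 J

7.913e-21


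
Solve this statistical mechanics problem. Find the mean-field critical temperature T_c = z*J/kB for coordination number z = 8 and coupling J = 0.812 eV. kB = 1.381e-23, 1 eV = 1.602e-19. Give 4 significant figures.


Step 1: z*J = 8*0.812 = 6.496 eV
Step 2: Convert to Joules: 6.496*1.602e-19 = 1.041e-18 J
Step 3: T_c = 1.041e-18 / 1.381e-23 = 7.536e+04 K

7.536e+04


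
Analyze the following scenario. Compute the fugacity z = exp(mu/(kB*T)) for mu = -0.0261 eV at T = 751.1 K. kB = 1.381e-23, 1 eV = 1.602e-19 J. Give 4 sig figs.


Step 1: Convert mu to Joules: -0.0261*1.602e-19 = -4.181e-21 J
Step 2: kB*T = 1.381e-23*751.1 = 1.037e-20 J
Step 3: mu/(kB*T) = -0.4031
Step 4: z = exp(-0.4031) = 0.6682

0.6682


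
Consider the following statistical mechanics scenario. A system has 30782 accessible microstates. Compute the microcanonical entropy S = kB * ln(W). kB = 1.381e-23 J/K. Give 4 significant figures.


Step 1: ln(W) = ln(30782) = 10.33
Step 2: S = kB * ln(W) = 1.381e-23 * 10.33
Step 3: S = 1.427e-22 J/K

1.427e-22


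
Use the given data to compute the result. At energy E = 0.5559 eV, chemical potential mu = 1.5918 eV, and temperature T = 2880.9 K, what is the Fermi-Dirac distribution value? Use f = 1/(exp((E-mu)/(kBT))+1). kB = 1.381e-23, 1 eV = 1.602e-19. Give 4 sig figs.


Step 1: (E - mu) = 0.5559 - 1.5918 = -1.036 eV
Step 2: Convert: (E-mu)*eV = -1.66e-19 J
Step 3: x = (E-mu)*eV/(kB*T) = -4.171
Step 4: f = 1/(exp(-4.171)+1) = 0.9848

0.9848


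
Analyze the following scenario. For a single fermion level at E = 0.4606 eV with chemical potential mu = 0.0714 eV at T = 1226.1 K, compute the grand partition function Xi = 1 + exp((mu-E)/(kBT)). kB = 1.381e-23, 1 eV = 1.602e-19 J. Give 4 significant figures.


Step 1: (mu - E) = 0.0714 - 0.4606 = -0.3892 eV
Step 2: x = (mu-E)*eV/(kB*T) = -0.3892*1.602e-19/(1.381e-23*1226.1) = -3.682
Step 3: exp(x) = 0.02517
Step 4: Xi = 1 + 0.02517 = 1.025

1.025


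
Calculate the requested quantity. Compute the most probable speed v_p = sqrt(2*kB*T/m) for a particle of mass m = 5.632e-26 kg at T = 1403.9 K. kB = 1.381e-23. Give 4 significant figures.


Step 1: Numerator = 2*kB*T = 2*1.381e-23*1403.9 = 3.878e-20
Step 2: Ratio = 3.878e-20 / 5.632e-26 = 6.885e+05
Step 3: v_p = sqrt(6.885e+05) = 829.8 m/s

829.8


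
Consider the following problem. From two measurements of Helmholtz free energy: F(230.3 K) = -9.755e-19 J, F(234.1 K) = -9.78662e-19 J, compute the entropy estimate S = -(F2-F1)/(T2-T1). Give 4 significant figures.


Step 1: dF = F2 - F1 = -9.78662e-19 - (-9.755e-19) = -3.162e-21 J
Step 2: dT = T2 - T1 = 234.1 - 230.3 = 3.8 K
Step 3: S = -dF/dT = -(-3.162e-21)/3.8 = 8.321e-22 J/K

8.321e-22


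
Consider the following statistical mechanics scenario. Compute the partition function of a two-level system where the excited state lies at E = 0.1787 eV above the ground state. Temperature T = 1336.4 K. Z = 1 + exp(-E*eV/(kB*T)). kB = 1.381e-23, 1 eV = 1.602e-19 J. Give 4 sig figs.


Step 1: Compute beta*E = E*eV/(kB*T) = 0.1787*1.602e-19/(1.381e-23*1336.4) = 1.551
Step 2: exp(-beta*E) = exp(-1.551) = 0.212
Step 3: Z = 1 + 0.212 = 1.212

1.212


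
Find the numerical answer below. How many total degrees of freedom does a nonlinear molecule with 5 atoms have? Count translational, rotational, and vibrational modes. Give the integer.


Step 1: Translational DOF = 3
Step 2: Rotational DOF (nonlinear) = 3
Step 3: Vibrational DOF = 3*5 - 6 = 9
Step 4: Total = 3 + 3 + 9 = 15

15


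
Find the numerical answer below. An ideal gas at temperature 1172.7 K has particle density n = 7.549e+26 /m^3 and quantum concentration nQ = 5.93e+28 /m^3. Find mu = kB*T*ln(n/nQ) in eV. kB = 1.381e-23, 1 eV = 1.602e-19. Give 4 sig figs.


Step 1: n/nQ = 7.549e+26/5.93e+28 = 0.01273
Step 2: ln(n/nQ) = -4.364
Step 3: mu = kB*T*ln(n/nQ) = 1.619e-20*-4.364 = -7.067e-20 J
Step 4: Convert to eV: -7.067e-20/1.602e-19 = -0.4411 eV

-0.4411


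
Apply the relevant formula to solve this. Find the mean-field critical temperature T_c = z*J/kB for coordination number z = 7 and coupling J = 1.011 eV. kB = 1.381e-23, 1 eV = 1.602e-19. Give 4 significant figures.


Step 1: z*J = 7*1.011 = 7.077 eV
Step 2: Convert to Joules: 7.077*1.602e-19 = 1.134e-18 J
Step 3: T_c = 1.134e-18 / 1.381e-23 = 8.21e+04 K

8.21e+04


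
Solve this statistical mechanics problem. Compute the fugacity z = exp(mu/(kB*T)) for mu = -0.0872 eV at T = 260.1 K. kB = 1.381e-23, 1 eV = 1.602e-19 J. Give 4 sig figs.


Step 1: Convert mu to Joules: -0.0872*1.602e-19 = -1.397e-20 J
Step 2: kB*T = 1.381e-23*260.1 = 3.592e-21 J
Step 3: mu/(kB*T) = -3.889
Step 4: z = exp(-3.889) = 0.02046

0.02046


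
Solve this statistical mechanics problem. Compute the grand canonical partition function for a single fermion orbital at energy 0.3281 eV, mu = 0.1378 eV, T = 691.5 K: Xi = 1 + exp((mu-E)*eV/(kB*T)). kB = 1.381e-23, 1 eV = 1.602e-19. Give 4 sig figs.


Step 1: (mu - E) = 0.1378 - 0.3281 = -0.1903 eV
Step 2: x = (mu-E)*eV/(kB*T) = -0.1903*1.602e-19/(1.381e-23*691.5) = -3.192
Step 3: exp(x) = 0.04107
Step 4: Xi = 1 + 0.04107 = 1.041

1.041


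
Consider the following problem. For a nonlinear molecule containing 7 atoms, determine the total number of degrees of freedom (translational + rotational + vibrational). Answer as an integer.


Step 1: Translational DOF = 3
Step 2: Rotational DOF (nonlinear) = 3
Step 3: Vibrational DOF = 3*7 - 6 = 15
Step 4: Total = 3 + 3 + 15 = 21

21


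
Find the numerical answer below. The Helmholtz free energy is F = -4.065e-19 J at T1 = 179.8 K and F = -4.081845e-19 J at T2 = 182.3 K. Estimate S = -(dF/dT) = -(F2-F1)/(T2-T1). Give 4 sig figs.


Step 1: dF = F2 - F1 = -4.081845e-19 - (-4.065e-19) = -1.6845e-21 J
Step 2: dT = T2 - T1 = 182.3 - 179.8 = 2.5 K
Step 3: S = -dF/dT = -(-1.6845e-21)/2.5 = 6.738e-22 J/K

6.738e-22


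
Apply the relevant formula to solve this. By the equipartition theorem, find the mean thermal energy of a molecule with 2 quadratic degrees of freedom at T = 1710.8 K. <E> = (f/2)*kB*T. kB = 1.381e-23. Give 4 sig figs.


Step 1: f/2 = 2/2 = 1
Step 2: kB*T = 1.381e-23 * 1710.8 = 2.363e-20
Step 3: <E> = 1 * 2.363e-20 = 2.363e-20 J

2.363e-20


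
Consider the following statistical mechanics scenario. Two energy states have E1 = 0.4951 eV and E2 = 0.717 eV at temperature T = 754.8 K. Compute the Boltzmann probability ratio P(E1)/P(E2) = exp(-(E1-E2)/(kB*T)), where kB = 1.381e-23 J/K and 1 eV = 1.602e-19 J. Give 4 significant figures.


Step 1: Compute energy difference dE = E1 - E2 = 0.4951 - 0.717 = -0.2219 eV
Step 2: Convert to Joules: dE_J = -0.2219 * 1.602e-19 = -3.555e-20 J
Step 3: Compute exponent = -dE_J / (kB * T) = -(-3.555e-20) / (1.381e-23 * 754.8) = 3.41
Step 4: P(E1)/P(E2) = exp(3.41) = 30.27

30.27


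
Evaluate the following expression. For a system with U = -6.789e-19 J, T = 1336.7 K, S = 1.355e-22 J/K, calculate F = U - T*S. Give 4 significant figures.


Step 1: T*S = 1336.7 * 1.355e-22 = 1.811e-19 J
Step 2: F = U - T*S = -6.789e-19 - 1.811e-19
Step 3: F = -8.6e-19 J

-8.6e-19


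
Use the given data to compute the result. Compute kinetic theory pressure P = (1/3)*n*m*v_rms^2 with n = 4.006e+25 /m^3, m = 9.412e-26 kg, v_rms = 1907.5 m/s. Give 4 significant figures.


Step 1: v_rms^2 = 1907.5^2 = 3.639e+06
Step 2: n*m = 4.006e+25*9.412e-26 = 3.77
Step 3: P = (1/3)*3.77*3.639e+06 = 4.573e+06 Pa

4.573e+06


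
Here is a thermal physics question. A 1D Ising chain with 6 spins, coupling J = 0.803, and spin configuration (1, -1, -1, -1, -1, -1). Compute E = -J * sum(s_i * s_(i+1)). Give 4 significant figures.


Step 1: Nearest-neighbor products: -1, 1, 1, 1, 1
Step 2: Sum of products = 3
Step 3: E = -0.803 * 3 = -2.409

-2.409


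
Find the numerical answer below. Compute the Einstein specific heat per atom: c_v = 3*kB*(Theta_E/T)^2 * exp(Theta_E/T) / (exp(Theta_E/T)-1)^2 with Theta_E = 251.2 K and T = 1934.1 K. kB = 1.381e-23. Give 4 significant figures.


Step 1: x = Theta_E/T = 251.2/1934.1 = 0.1299
Step 2: x^2 = 0.01687
Step 3: exp(x) = 1.139
Step 4: c_v = 3*1.381e-23*0.01687*1.139/(1.139-1)^2 = 4.137e-23

4.137e-23


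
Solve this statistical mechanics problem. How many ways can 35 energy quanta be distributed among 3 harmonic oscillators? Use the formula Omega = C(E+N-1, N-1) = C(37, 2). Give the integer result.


Step 1: Use binomial coefficient C(37, 2)
Step 2: Numerator = 37! / 35!
Step 3: Denominator = 2!
Step 4: Omega = 666

666


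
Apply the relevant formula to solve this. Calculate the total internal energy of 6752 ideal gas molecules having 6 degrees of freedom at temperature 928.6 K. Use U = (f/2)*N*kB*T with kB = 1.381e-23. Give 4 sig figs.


Step 1: f/2 = 6/2 = 3.0
Step 2: N*kB*T = 6752*1.381e-23*928.6 = 8.659e-17
Step 3: U = 3.0 * 8.659e-17 = 2.598e-16 J

2.598e-16


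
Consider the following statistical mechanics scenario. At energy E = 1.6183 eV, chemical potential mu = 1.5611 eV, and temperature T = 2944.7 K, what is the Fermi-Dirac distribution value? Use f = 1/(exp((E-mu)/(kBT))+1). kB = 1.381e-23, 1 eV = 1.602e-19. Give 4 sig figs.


Step 1: (E - mu) = 1.6183 - 1.5611 = 0.0572 eV
Step 2: Convert: (E-mu)*eV = 9.163e-21 J
Step 3: x = (E-mu)*eV/(kB*T) = 0.2253
Step 4: f = 1/(exp(0.2253)+1) = 0.4439

0.4439


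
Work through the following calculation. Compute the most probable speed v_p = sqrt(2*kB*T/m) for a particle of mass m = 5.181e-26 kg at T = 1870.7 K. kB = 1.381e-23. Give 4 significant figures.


Step 1: Numerator = 2*kB*T = 2*1.381e-23*1870.7 = 5.167e-20
Step 2: Ratio = 5.167e-20 / 5.181e-26 = 9.973e+05
Step 3: v_p = sqrt(9.973e+05) = 998.6 m/s

998.6


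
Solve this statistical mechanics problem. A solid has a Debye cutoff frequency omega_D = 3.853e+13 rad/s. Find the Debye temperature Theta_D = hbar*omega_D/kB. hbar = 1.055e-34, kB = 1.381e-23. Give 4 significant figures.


Step 1: hbar*omega_D = 1.055e-34 * 3.853e+13 = 4.065e-21 J
Step 2: Theta_D = 4.065e-21 / 1.381e-23
Step 3: Theta_D = 294.3 K

294.3


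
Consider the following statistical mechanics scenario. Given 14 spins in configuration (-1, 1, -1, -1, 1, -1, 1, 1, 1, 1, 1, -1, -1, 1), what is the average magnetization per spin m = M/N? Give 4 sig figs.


Step 1: Count up spins (+1): 8, down spins (-1): 6
Step 2: Total magnetization M = 8 - 6 = 2
Step 3: m = M/N = 2/14 = 0.1429

0.1429


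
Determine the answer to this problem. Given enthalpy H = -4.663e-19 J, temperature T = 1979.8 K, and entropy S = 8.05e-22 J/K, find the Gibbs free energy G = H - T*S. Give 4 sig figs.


Step 1: T*S = 1979.8 * 8.05e-22 = 1.594e-18 J
Step 2: G = H - T*S = -4.663e-19 - 1.594e-18
Step 3: G = -2.06e-18 J

-2.06e-18


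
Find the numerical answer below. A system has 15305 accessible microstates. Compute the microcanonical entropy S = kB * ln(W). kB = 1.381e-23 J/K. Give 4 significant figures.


Step 1: ln(W) = ln(15305) = 9.636
Step 2: S = kB * ln(W) = 1.381e-23 * 9.636
Step 3: S = 1.331e-22 J/K

1.331e-22


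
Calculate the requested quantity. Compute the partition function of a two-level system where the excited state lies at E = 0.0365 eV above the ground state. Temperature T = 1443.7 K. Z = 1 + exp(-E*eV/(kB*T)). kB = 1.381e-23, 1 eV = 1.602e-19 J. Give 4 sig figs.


Step 1: Compute beta*E = E*eV/(kB*T) = 0.0365*1.602e-19/(1.381e-23*1443.7) = 0.2933
Step 2: exp(-beta*E) = exp(-0.2933) = 0.7458
Step 3: Z = 1 + 0.7458 = 1.746

1.746


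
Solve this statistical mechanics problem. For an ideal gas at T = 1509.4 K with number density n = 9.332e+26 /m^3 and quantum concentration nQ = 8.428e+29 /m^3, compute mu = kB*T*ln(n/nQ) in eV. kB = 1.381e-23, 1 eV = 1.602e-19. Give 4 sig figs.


Step 1: n/nQ = 9.332e+26/8.428e+29 = 0.001107
Step 2: ln(n/nQ) = -6.806
Step 3: mu = kB*T*ln(n/nQ) = 2.084e-20*-6.806 = -1.419e-19 J
Step 4: Convert to eV: -1.419e-19/1.602e-19 = -0.8856 eV

-0.8856


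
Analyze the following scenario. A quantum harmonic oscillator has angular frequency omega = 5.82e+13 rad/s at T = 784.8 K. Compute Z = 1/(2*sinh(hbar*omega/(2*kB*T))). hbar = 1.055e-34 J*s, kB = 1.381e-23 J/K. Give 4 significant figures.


Step 1: Compute x = hbar*omega/(kB*T) = 1.055e-34*5.82e+13/(1.381e-23*784.8) = 0.5665
Step 2: x/2 = 0.2833
Step 3: sinh(x/2) = 0.2871
Step 4: Z = 1/(2*0.2871) = 1.742

1.742


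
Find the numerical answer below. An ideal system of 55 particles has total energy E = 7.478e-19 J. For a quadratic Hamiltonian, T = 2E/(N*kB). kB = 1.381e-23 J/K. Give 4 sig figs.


Step 1: Numerator = 2*E = 2*7.478e-19 = 1.496e-18 J
Step 2: Denominator = N*kB = 55*1.381e-23 = 7.595e-22
Step 3: T = 1.496e-18 / 7.595e-22 = 1969 K

1969


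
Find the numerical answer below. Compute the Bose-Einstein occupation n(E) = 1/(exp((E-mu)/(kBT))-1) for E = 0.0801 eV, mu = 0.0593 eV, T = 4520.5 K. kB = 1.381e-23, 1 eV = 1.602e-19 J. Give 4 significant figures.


Step 1: (E - mu) = 0.0208 eV
Step 2: x = (E-mu)*eV/(kB*T) = 0.0208*1.602e-19/(1.381e-23*4520.5) = 0.05338
Step 3: exp(x) = 1.055
Step 4: n = 1/(exp(x)-1) = 18.24

18.24


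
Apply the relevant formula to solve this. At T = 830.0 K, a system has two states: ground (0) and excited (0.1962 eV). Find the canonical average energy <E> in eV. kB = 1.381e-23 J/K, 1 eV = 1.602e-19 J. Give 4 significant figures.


Step 1: beta*E = 0.1962*1.602e-19/(1.381e-23*830.0) = 2.742
Step 2: exp(-beta*E) = 0.06443
Step 3: <E> = 0.1962*0.06443/(1+0.06443) = 0.01188 eV

0.01188


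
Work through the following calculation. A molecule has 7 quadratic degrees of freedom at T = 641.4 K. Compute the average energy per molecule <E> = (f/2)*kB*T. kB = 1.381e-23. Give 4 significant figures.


Step 1: f/2 = 7/2 = 3.5
Step 2: kB*T = 1.381e-23 * 641.4 = 8.858e-21
Step 3: <E> = 3.5 * 8.858e-21 = 3.1e-20 J

3.1e-20


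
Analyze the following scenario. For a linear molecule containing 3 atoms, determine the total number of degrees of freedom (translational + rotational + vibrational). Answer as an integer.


Step 1: Translational DOF = 3
Step 2: Rotational DOF (linear) = 2
Step 3: Vibrational DOF = 3*3 - 5 = 4
Step 4: Total = 3 + 2 + 4 = 9

9


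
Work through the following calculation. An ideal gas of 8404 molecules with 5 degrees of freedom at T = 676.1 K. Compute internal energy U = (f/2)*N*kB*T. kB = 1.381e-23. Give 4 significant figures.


Step 1: f/2 = 5/2 = 2.5
Step 2: N*kB*T = 8404*1.381e-23*676.1 = 7.847e-17
Step 3: U = 2.5 * 7.847e-17 = 1.962e-16 J

1.962e-16


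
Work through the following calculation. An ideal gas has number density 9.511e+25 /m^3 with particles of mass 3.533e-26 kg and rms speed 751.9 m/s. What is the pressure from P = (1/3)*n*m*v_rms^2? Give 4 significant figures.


Step 1: v_rms^2 = 751.9^2 = 5.654e+05
Step 2: n*m = 9.511e+25*3.533e-26 = 3.36
Step 3: P = (1/3)*3.36*5.654e+05 = 6.332e+05 Pa

6.332e+05


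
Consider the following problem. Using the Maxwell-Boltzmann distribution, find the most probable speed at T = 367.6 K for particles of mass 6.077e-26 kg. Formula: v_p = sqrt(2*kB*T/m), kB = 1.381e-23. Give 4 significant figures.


Step 1: Numerator = 2*kB*T = 2*1.381e-23*367.6 = 1.015e-20
Step 2: Ratio = 1.015e-20 / 6.077e-26 = 1.671e+05
Step 3: v_p = sqrt(1.671e+05) = 408.7 m/s

408.7


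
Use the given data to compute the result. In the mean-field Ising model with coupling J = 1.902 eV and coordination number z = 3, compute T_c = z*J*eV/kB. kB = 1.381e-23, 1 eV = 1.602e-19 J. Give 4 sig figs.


Step 1: z*J = 3*1.902 = 5.706 eV
Step 2: Convert to Joules: 5.706*1.602e-19 = 9.141e-19 J
Step 3: T_c = 9.141e-19 / 1.381e-23 = 6.619e+04 K

6.619e+04


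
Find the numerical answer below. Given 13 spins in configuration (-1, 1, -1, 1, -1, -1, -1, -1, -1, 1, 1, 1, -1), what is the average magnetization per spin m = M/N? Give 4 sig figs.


Step 1: Count up spins (+1): 5, down spins (-1): 8
Step 2: Total magnetization M = 5 - 8 = -3
Step 3: m = M/N = -3/13 = -0.2308

-0.2308


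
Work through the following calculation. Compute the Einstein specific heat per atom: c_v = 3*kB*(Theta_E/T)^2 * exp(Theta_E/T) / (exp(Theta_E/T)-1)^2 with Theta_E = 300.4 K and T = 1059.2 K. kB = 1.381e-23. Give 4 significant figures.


Step 1: x = Theta_E/T = 300.4/1059.2 = 0.2836
Step 2: x^2 = 0.08043
Step 3: exp(x) = 1.328
Step 4: c_v = 3*1.381e-23*0.08043*1.328/(1.328-1)^2 = 4.115e-23

4.115e-23


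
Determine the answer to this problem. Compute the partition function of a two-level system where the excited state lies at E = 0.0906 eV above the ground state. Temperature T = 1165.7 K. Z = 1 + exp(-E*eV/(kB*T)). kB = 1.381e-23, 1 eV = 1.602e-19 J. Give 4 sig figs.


Step 1: Compute beta*E = E*eV/(kB*T) = 0.0906*1.602e-19/(1.381e-23*1165.7) = 0.9016
Step 2: exp(-beta*E) = exp(-0.9016) = 0.4059
Step 3: Z = 1 + 0.4059 = 1.406

1.406


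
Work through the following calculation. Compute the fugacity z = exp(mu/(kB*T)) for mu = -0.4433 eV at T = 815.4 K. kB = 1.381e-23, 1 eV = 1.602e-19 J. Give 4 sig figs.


Step 1: Convert mu to Joules: -0.4433*1.602e-19 = -7.102e-20 J
Step 2: kB*T = 1.381e-23*815.4 = 1.126e-20 J
Step 3: mu/(kB*T) = -6.307
Step 4: z = exp(-6.307) = 0.001824

0.001824


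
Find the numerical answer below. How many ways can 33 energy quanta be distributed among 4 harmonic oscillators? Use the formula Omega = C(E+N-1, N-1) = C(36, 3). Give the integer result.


Step 1: Use binomial coefficient C(36, 3)
Step 2: Numerator = 36! / 33!
Step 3: Denominator = 3!
Step 4: Omega = 7140

7140


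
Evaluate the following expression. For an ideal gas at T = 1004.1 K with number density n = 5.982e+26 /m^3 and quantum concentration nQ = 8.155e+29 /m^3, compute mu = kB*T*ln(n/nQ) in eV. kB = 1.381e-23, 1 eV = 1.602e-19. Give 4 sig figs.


Step 1: n/nQ = 5.982e+26/8.155e+29 = 0.0007335
Step 2: ln(n/nQ) = -7.218
Step 3: mu = kB*T*ln(n/nQ) = 1.387e-20*-7.218 = -1.001e-19 J
Step 4: Convert to eV: -1.001e-19/1.602e-19 = -0.6247 eV

-0.6247


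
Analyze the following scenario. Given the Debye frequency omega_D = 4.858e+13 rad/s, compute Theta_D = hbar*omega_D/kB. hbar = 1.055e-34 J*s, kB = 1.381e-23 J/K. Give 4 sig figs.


Step 1: hbar*omega_D = 1.055e-34 * 4.858e+13 = 5.125e-21 J
Step 2: Theta_D = 5.125e-21 / 1.381e-23
Step 3: Theta_D = 371.1 K

371.1


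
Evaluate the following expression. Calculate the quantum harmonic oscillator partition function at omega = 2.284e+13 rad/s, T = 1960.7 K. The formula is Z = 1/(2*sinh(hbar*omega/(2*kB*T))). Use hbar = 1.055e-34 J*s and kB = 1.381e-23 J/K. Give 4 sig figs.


Step 1: Compute x = hbar*omega/(kB*T) = 1.055e-34*2.284e+13/(1.381e-23*1960.7) = 0.08899
Step 2: x/2 = 0.0445
Step 3: sinh(x/2) = 0.04451
Step 4: Z = 1/(2*0.04451) = 11.23

11.23


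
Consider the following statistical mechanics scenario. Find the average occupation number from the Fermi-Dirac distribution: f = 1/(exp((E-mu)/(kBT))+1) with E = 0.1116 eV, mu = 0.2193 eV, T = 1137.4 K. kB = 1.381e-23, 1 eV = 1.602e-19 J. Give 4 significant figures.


Step 1: (E - mu) = 0.1116 - 0.2193 = -0.1077 eV
Step 2: Convert: (E-mu)*eV = -1.725e-20 J
Step 3: x = (E-mu)*eV/(kB*T) = -1.098
Step 4: f = 1/(exp(-1.098)+1) = 0.75

0.75


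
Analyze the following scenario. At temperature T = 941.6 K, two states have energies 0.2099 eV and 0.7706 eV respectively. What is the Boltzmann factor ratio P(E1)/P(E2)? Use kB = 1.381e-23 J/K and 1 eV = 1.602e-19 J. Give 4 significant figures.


Step 1: Compute energy difference dE = E1 - E2 = 0.2099 - 0.7706 = -0.5607 eV
Step 2: Convert to Joules: dE_J = -0.5607 * 1.602e-19 = -8.982e-20 J
Step 3: Compute exponent = -dE_J / (kB * T) = -(-8.982e-20) / (1.381e-23 * 941.6) = 6.908
Step 4: P(E1)/P(E2) = exp(6.908) = 999.9

999.9


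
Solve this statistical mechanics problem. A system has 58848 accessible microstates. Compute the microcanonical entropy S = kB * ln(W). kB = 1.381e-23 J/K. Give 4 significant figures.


Step 1: ln(W) = ln(58848) = 10.98
Step 2: S = kB * ln(W) = 1.381e-23 * 10.98
Step 3: S = 1.517e-22 J/K

1.517e-22


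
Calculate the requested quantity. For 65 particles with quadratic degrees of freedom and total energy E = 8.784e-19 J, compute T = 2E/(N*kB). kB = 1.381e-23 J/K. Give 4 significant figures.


Step 1: Numerator = 2*E = 2*8.784e-19 = 1.757e-18 J
Step 2: Denominator = N*kB = 65*1.381e-23 = 8.977e-22
Step 3: T = 1.757e-18 / 8.977e-22 = 1957 K

1957


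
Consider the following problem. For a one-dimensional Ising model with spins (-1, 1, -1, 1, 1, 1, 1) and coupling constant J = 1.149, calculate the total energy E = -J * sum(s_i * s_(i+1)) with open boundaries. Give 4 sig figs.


Step 1: Nearest-neighbor products: -1, -1, -1, 1, 1, 1
Step 2: Sum of products = 0
Step 3: E = -1.149 * 0 = 0

0


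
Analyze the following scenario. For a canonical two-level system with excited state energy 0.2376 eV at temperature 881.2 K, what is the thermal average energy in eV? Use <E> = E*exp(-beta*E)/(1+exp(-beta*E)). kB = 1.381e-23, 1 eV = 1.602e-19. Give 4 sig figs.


Step 1: beta*E = 0.2376*1.602e-19/(1.381e-23*881.2) = 3.128
Step 2: exp(-beta*E) = 0.04381
Step 3: <E> = 0.2376*0.04381/(1+0.04381) = 0.009973 eV

0.009973


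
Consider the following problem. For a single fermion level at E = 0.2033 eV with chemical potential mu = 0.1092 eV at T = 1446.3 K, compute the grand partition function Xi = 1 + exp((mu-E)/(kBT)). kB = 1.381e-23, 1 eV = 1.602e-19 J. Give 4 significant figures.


Step 1: (mu - E) = 0.1092 - 0.2033 = -0.0941 eV
Step 2: x = (mu-E)*eV/(kB*T) = -0.0941*1.602e-19/(1.381e-23*1446.3) = -0.7547
Step 3: exp(x) = 0.4701
Step 4: Xi = 1 + 0.4701 = 1.47

1.47


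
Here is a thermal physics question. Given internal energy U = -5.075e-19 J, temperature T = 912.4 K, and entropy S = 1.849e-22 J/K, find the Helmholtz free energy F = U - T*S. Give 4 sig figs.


Step 1: T*S = 912.4 * 1.849e-22 = 1.687e-19 J
Step 2: F = U - T*S = -5.075e-19 - 1.687e-19
Step 3: F = -6.762e-19 J

-6.762e-19


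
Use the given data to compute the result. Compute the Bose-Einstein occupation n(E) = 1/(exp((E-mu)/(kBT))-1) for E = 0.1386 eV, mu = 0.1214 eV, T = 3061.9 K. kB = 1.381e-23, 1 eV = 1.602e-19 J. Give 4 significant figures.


Step 1: (E - mu) = 0.0172 eV
Step 2: x = (E-mu)*eV/(kB*T) = 0.0172*1.602e-19/(1.381e-23*3061.9) = 0.06516
Step 3: exp(x) = 1.067
Step 4: n = 1/(exp(x)-1) = 14.85

14.85


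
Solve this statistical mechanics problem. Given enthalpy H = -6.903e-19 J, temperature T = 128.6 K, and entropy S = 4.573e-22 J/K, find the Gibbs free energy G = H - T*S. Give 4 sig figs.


Step 1: T*S = 128.6 * 4.573e-22 = 5.881e-20 J
Step 2: G = H - T*S = -6.903e-19 - 5.881e-20
Step 3: G = -7.491e-19 J

-7.491e-19


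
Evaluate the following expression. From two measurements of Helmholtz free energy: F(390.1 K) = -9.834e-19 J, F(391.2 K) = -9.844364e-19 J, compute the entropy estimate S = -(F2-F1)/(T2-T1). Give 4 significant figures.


Step 1: dF = F2 - F1 = -9.844364e-19 - (-9.834e-19) = -1.0364e-21 J
Step 2: dT = T2 - T1 = 391.2 - 390.1 = 1.1 K
Step 3: S = -dF/dT = -(-1.0364e-21)/1.1 = 9.422e-22 J/K

9.422e-22


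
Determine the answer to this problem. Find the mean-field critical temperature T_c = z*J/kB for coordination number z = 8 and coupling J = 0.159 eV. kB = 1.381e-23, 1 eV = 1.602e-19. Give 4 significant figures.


Step 1: z*J = 8*0.159 = 1.272 eV
Step 2: Convert to Joules: 1.272*1.602e-19 = 2.038e-19 J
Step 3: T_c = 2.038e-19 / 1.381e-23 = 1.476e+04 K

1.476e+04


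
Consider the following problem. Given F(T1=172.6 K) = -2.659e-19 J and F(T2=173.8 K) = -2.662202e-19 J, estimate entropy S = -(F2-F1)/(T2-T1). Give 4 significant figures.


Step 1: dF = F2 - F1 = -2.662202e-19 - (-2.659e-19) = -3.202e-22 J
Step 2: dT = T2 - T1 = 173.8 - 172.6 = 1.2 K
Step 3: S = -dF/dT = -(-3.202e-22)/1.2 = 2.668e-22 J/K

2.668e-22


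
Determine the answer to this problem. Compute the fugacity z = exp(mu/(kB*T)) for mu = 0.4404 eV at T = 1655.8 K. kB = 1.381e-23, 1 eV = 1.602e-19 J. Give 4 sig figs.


Step 1: Convert mu to Joules: 0.4404*1.602e-19 = 7.055e-20 J
Step 2: kB*T = 1.381e-23*1655.8 = 2.287e-20 J
Step 3: mu/(kB*T) = 3.085
Step 4: z = exp(3.085) = 21.88

21.88


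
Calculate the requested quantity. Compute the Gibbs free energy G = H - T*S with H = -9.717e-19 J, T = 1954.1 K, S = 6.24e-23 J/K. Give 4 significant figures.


Step 1: T*S = 1954.1 * 6.24e-23 = 1.219e-19 J
Step 2: G = H - T*S = -9.717e-19 - 1.219e-19
Step 3: G = -1.094e-18 J

-1.094e-18


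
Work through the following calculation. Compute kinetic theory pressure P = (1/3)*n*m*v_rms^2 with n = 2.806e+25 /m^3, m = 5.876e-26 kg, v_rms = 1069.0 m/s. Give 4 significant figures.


Step 1: v_rms^2 = 1069.0^2 = 1.143e+06
Step 2: n*m = 2.806e+25*5.876e-26 = 1.649
Step 3: P = (1/3)*1.649*1.143e+06 = 6.281e+05 Pa

6.281e+05


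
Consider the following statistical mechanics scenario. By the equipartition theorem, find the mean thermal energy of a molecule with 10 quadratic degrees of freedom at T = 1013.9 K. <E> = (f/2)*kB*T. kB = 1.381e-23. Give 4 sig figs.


Step 1: f/2 = 10/2 = 5
Step 2: kB*T = 1.381e-23 * 1013.9 = 1.4e-20
Step 3: <E> = 5 * 1.4e-20 = 7.001e-20 J

7.001e-20


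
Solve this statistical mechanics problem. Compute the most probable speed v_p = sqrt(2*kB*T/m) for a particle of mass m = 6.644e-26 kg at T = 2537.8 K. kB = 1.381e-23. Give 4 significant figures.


Step 1: Numerator = 2*kB*T = 2*1.381e-23*2537.8 = 7.009e-20
Step 2: Ratio = 7.009e-20 / 6.644e-26 = 1.055e+06
Step 3: v_p = sqrt(1.055e+06) = 1027 m/s

1027


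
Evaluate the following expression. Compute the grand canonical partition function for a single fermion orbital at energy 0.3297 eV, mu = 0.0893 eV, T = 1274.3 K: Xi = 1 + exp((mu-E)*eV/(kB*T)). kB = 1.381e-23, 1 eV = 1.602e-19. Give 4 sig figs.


Step 1: (mu - E) = 0.0893 - 0.3297 = -0.2404 eV
Step 2: x = (mu-E)*eV/(kB*T) = -0.2404*1.602e-19/(1.381e-23*1274.3) = -2.188
Step 3: exp(x) = 0.1121
Step 4: Xi = 1 + 0.1121 = 1.112

1.112


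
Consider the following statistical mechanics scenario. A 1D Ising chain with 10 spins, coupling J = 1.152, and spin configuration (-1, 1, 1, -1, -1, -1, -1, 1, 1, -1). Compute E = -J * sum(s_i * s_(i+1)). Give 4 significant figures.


Step 1: Nearest-neighbor products: -1, 1, -1, 1, 1, 1, -1, 1, -1
Step 2: Sum of products = 1
Step 3: E = -1.152 * 1 = -1.152

-1.152


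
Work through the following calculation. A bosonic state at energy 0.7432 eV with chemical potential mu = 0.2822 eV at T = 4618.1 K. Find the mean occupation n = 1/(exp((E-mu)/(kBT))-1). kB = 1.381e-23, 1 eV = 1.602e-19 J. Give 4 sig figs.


Step 1: (E - mu) = 0.461 eV
Step 2: x = (E-mu)*eV/(kB*T) = 0.461*1.602e-19/(1.381e-23*4618.1) = 1.158
Step 3: exp(x) = 3.184
Step 4: n = 1/(exp(x)-1) = 0.458

0.458


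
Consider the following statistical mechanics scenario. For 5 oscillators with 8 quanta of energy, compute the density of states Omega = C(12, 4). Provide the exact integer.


Step 1: Use binomial coefficient C(12, 4)
Step 2: Numerator = 12! / 8!
Step 3: Denominator = 4!
Step 4: Omega = 495

495


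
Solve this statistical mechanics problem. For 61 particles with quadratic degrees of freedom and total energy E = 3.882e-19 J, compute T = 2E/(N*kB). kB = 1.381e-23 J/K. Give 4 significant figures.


Step 1: Numerator = 2*E = 2*3.882e-19 = 7.764e-19 J
Step 2: Denominator = N*kB = 61*1.381e-23 = 8.424e-22
Step 3: T = 7.764e-19 / 8.424e-22 = 921.6 K

921.6


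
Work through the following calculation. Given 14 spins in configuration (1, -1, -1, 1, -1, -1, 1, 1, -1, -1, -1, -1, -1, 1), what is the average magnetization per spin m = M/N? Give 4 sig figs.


Step 1: Count up spins (+1): 5, down spins (-1): 9
Step 2: Total magnetization M = 5 - 9 = -4
Step 3: m = M/N = -4/14 = -0.2857

-0.2857


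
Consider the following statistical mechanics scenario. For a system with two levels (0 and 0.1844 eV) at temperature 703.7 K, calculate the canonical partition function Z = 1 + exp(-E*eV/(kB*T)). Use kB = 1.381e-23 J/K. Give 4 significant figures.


Step 1: Compute beta*E = E*eV/(kB*T) = 0.1844*1.602e-19/(1.381e-23*703.7) = 3.04
Step 2: exp(-beta*E) = exp(-3.04) = 0.04785
Step 3: Z = 1 + 0.04785 = 1.048

1.048


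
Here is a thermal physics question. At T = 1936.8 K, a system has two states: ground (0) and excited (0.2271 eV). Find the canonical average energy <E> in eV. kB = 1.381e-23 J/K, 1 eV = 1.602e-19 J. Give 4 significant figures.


Step 1: beta*E = 0.2271*1.602e-19/(1.381e-23*1936.8) = 1.36
Step 2: exp(-beta*E) = 0.2566
Step 3: <E> = 0.2271*0.2566/(1+0.2566) = 0.04638 eV

0.04638


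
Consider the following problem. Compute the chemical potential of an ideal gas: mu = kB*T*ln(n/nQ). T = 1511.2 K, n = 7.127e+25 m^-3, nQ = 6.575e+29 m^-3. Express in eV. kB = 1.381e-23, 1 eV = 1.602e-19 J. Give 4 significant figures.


Step 1: n/nQ = 7.127e+25/6.575e+29 = 0.0001084
Step 2: ln(n/nQ) = -9.13
Step 3: mu = kB*T*ln(n/nQ) = 2.087e-20*-9.13 = -1.905e-19 J
Step 4: Convert to eV: -1.905e-19/1.602e-19 = -1.189 eV

-1.189


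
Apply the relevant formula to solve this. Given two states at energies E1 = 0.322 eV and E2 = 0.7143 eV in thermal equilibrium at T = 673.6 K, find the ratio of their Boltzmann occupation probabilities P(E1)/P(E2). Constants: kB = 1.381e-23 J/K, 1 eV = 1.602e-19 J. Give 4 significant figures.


Step 1: Compute energy difference dE = E1 - E2 = 0.322 - 0.7143 = -0.3923 eV
Step 2: Convert to Joules: dE_J = -0.3923 * 1.602e-19 = -6.285e-20 J
Step 3: Compute exponent = -dE_J / (kB * T) = -(-6.285e-20) / (1.381e-23 * 673.6) = 6.756
Step 4: P(E1)/P(E2) = exp(6.756) = 859.1

859.1


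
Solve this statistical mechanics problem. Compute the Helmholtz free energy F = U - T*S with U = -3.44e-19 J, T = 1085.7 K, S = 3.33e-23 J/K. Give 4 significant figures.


Step 1: T*S = 1085.7 * 3.33e-23 = 3.615e-20 J
Step 2: F = U - T*S = -3.44e-19 - 3.615e-20
Step 3: F = -3.802e-19 J

-3.802e-19


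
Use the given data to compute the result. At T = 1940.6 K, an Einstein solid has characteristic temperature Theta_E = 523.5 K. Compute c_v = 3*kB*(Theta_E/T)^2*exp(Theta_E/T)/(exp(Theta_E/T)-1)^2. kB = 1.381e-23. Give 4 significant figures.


Step 1: x = Theta_E/T = 523.5/1940.6 = 0.2698
Step 2: x^2 = 0.07277
Step 3: exp(x) = 1.31
Step 4: c_v = 3*1.381e-23*0.07277*1.31/(1.31-1)^2 = 4.118e-23

4.118e-23


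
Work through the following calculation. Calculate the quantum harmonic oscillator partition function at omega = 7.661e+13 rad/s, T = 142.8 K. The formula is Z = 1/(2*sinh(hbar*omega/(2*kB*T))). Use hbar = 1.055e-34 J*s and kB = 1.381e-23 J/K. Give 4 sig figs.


Step 1: Compute x = hbar*omega/(kB*T) = 1.055e-34*7.661e+13/(1.381e-23*142.8) = 4.098
Step 2: x/2 = 2.049
Step 3: sinh(x/2) = 3.816
Step 4: Z = 1/(2*3.816) = 0.131

0.131


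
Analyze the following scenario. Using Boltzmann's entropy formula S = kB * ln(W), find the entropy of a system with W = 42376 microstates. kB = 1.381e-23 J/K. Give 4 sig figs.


Step 1: ln(W) = ln(42376) = 10.65
Step 2: S = kB * ln(W) = 1.381e-23 * 10.65
Step 3: S = 1.471e-22 J/K

1.471e-22
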